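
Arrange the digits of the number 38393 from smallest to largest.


The number 38393 has digits: 3, 8, 3, 9, 3
Sorted: 3, 3, 3, 8, 9
Joining the sorted digits gives the result.
Final answer: 33389


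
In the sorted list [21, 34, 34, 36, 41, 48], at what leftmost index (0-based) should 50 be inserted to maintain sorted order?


List is sorted: [21, 34, 34, 36, 41, 48]
We need the leftmost position where 50 can be inserted, i.e. the first index whose element is >= 50 (or the end of the list if none is).
Binary search with low=0, high=6 (0-based indices):
  low=0, high=6, mid=3: a[3]=36 < 50, so low = 4
  low=4, high=6, mid=5: a[5]=48 < 50, so low = 6
Now low = high = 6, so the insertion index is 6.
Final answer: 6


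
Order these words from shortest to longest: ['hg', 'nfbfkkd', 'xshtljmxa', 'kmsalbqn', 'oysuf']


Compute lengths:
  'hg' has length 2
  'nfbfkkd' has length 7
  'xshtljmxa' has length 9
  'kmsalbqn' has length 8
  'oysuf' has length 5
Lengths in increasing order: 2 < 5 < 7 < 8 < 9
Listing the words in that order gives the answer.
Final answer: ['hg', 'oysuf', 'nfbfkkd', 'kmsalbqn', 'xshtljmxa']


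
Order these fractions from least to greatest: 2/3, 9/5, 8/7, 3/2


Convert to decimal for comparison:
  2/3 = 0.6667
  9/5 = 1.8
  8/7 = 1.1429
  3/2 = 1.5
Decimals in increasing order: 0.6667 < 1.1429 < 1.5 < 1.8
Writing each back as its fraction gives the sorted order.
Final answer: 2/3, 8/7, 3/2, 9/5


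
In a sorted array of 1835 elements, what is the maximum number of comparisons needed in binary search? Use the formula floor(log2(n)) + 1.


Binary search halves the search space each step.
Maximum comparisons = floor(log2(1835)) + 1
log2(1835) = 10.8416
floor(log2(1835)) = 10, so 10 + 1 = 11
Final answer: 11


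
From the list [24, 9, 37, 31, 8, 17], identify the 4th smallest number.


Sort ascending: [8, 9, 17, 24, 31, 37]
The 4th element (1-indexed) is at index 3.
Value = 24
Final answer: 24


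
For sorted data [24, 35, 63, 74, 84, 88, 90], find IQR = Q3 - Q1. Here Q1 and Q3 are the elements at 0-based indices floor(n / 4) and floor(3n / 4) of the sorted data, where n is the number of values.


The data has n = 7 elements.
Q1 index = floor(7 / 4) = floor(1.75) = 1; Q3 index = floor(3 * 7 / 4) = floor(5.25) = 5
Q1 = element at index 1 = 35
Q3 = element at index 5 = 88
IQR = 88 - 35 = 53
Final answer: 53


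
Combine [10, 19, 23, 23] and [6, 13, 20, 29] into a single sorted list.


List A: [10, 19, 23, 23]
List B: [6, 13, 20, 29]
Repeatedly compare the front elements and take the smaller:
  10 vs 6 -> take 6
  10 vs 13 -> take 10
  19 vs 13 -> take 13
  19 vs 20 -> take 19
  23 vs 20 -> take 20
  23 vs 29 -> take 23
  23 vs 29 -> take 23
  A is exhausted; append the rest of B: [29]
Final answer: [6, 10, 13, 19, 20, 23, 23, 29]


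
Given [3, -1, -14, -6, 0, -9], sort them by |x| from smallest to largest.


Compute absolute values:
  |3| = 3
  |-1| = 1
  |-14| = 14
  |-6| = 6
  |0| = 0
  |-9| = 9
Absolute values in increasing order: 0 < 1 < 3 < 6 < 9 < 14
Listing the original numbers in that order gives the answer.
Final answer: [0, -1, 3, -6, -9, -14]


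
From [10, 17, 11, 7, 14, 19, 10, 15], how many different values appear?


List all unique values:
Distinct values: [7, 10, 11, 14, 15, 17, 19]
Count = 7
Final answer: 7


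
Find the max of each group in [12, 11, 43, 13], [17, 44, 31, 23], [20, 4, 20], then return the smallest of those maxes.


Find max of each group:
  Group 1: [12, 11, 43, 13] -> max = 43
  Group 2: [17, 44, 31, 23] -> max = 44
  Group 3: [20, 4, 20] -> max = 20
Maxes: [43, 44, 20]
Minimum of maxes = 20
Final answer: 20


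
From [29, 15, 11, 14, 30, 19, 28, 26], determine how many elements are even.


Check each element:
  29 is odd
  15 is odd
  11 is odd
  14 is even
  30 is even
  19 is odd
  28 is even
  26 is even
Evens: [14, 30, 28, 26]
Count of evens = 4
Final answer: 4


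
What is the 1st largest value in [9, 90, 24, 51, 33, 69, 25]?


Sort descending: [90, 69, 51, 33, 25, 24, 9]
The 1st element (1-indexed) is at index 0.
Value = 90
Final answer: 90


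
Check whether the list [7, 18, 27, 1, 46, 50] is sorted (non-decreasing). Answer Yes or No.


Check consecutive pairs:
  7 <= 18? True
  18 <= 27? True
  27 <= 1? False
  1 <= 46? True
  46 <= 50? True
1 consecutive pair(s) are out of order, so the list is not sorted.
Final answer: No


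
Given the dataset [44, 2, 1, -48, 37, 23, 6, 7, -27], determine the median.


First, sort the list: [-48, -27, 1, 2, 6, 7, 23, 37, 44]
The list has 9 elements (odd count).
The middle index is 4 (0-based), and the element there is 6.
Final answer: 6


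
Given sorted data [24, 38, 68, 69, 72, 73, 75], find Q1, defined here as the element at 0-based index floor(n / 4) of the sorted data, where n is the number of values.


The list has n = 7 elements.
Q1 index = floor(7 / 4) = floor(1.75) = 1
Counting from index 0 in the sorted data, the element at index 1 is 38.
Final answer: 38


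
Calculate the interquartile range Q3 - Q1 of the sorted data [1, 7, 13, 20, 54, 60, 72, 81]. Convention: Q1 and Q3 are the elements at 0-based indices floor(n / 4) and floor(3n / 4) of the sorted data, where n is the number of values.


The data has n = 8 elements.
Q1 index = floor(8 / 4) = floor(2) = 2; Q3 index = floor(3 * 8 / 4) = floor(6) = 6
Q1 = element at index 2 = 13
Q3 = element at index 6 = 72
IQR = 72 - 13 = 59
Final answer: 59


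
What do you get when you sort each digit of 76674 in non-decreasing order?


The number 76674 has digits: 7, 6, 6, 7, 4
Sorted: 4, 6, 6, 7, 7
Joining the sorted digits gives the result.
Final answer: 46677


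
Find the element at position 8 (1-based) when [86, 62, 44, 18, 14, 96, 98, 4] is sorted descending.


Sort descending: [98, 96, 86, 62, 44, 18, 14, 4]
The 8th element (1-indexed) is at index 7.
Value = 4
Final answer: 4


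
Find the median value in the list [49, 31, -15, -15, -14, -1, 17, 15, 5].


First, sort the list: [-15, -15, -14, -1, 5, 15, 17, 31, 49]
The list has 9 elements (odd count).
The middle index is 4 (0-based), and the element there is 5.
Final answer: 5


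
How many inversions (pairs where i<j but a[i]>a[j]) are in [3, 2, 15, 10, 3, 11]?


For each element, count the later elements that are smaller than it:
  3 (index 0): smaller elements after it = [2] -> 1
  2 (index 1): smaller elements after it = [] -> 0
  15 (index 2): smaller elements after it = [10, 3, 11] -> 3
  10 (index 3): smaller elements after it = [3] -> 1
  3 (index 4): smaller elements after it = [] -> 0
Total inversions = 1 + 0 + 3 + 1 + 0 = 5
Final answer: 5


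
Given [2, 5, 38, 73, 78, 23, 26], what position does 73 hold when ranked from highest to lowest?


Sort descending: [78, 73, 38, 26, 23, 5, 2]
Find 73 in the sorted list.
73 is at position 2.
Final answer: 2


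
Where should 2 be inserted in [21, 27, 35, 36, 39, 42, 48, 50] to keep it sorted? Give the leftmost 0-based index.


List is sorted: [21, 27, 35, 36, 39, 42, 48, 50]
We need the leftmost position where 2 can be inserted, i.e. the first index whose element is >= 2 (or the end of the list if none is).
Binary search with low=0, high=8 (0-based indices):
  low=0, high=8, mid=4: a[4]=39 >= 2, so high = 4
  low=0, high=4, mid=2: a[2]=35 >= 2, so high = 2
  low=0, high=2, mid=1: a[1]=27 >= 2, so high = 1
  low=0, high=1, mid=0: a[0]=21 >= 2, so high = 0
Now low = high = 0, so the insertion index is 0.
Final answer: 0


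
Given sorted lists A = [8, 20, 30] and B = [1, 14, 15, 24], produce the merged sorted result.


List A: [8, 20, 30]
List B: [1, 14, 15, 24]
Repeatedly compare the front elements and take the smaller:
  8 vs 1 -> take 1
  8 vs 14 -> take 8
  20 vs 14 -> take 14
  20 vs 15 -> take 15
  20 vs 24 -> take 20
  30 vs 24 -> take 24
  B is exhausted; append the rest of A: [30]
Final answer: [1, 8, 14, 15, 20, 24, 30]


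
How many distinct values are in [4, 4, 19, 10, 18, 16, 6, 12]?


List all unique values:
Distinct values: [4, 6, 10, 12, 16, 18, 19]
Count = 7
Final answer: 7


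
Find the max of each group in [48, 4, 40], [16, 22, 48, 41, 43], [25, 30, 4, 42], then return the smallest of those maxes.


Find max of each group:
  Group 1: [48, 4, 40] -> max = 48
  Group 2: [16, 22, 48, 41, 43] -> max = 48
  Group 3: [25, 30, 4, 42] -> max = 42
Maxes: [48, 48, 42]
Minimum of maxes = 42
Final answer: 42


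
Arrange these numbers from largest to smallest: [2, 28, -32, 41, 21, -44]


Original list: [2, 28, -32, 41, 21, -44]
Repeatedly take the largest remaining element:
  Remaining [2, 28, -32, 41, 21, -44] -> largest is 41
  Remaining [2, 28, -32, 21, -44] -> largest is 28
  Remaining [2, -32, 21, -44] -> largest is 21
  Remaining [2, -32, -44] -> largest is 2
  Remaining [-32, -44] -> largest is -32
  Remaining [-44] -> largest is -44
Collecting the picks in order gives the descending list.
Final answer: [41, 28, 21, 2, -32, -44]


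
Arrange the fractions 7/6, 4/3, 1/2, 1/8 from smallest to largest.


Convert to decimal for comparison:
  7/6 = 1.1667
  4/3 = 1.3333
  1/2 = 0.5
  1/8 = 0.125
Decimals in increasing order: 0.125 < 0.5 < 1.1667 < 1.3333
Writing each back as its fraction gives the sorted order.
Final answer: 1/8, 1/2, 7/6, 4/3


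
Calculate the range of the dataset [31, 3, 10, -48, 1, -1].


Maximum value: 31
Minimum value: -48
Range = 31 - (-48) = 79
Final answer: 79


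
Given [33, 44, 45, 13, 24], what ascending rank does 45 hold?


Sort ascending: [13, 24, 33, 44, 45]
Find 45 in the sorted list.
45 is at position 5 (1-indexed).
Final answer: 5


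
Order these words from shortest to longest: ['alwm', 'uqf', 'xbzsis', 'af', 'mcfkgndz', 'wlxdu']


Compute lengths:
  'alwm' has length 4
  'uqf' has length 3
  'xbzsis' has length 6
  'af' has length 2
  'mcfkgndz' has length 8
  'wlxdu' has length 5
Lengths in increasing order: 2 < 3 < 4 < 5 < 6 < 8
Listing the words in that order gives the answer.
Final answer: ['af', 'uqf', 'alwm', 'wlxdu', 'xbzsis', 'mcfkgndz']


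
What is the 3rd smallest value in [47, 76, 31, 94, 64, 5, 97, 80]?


Sort ascending: [5, 31, 47, 64, 76, 80, 94, 97]
The 3rd element (1-indexed) is at index 2.
Value = 47
Final answer: 47


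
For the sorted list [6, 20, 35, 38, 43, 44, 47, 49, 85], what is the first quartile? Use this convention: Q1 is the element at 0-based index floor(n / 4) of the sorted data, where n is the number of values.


The list has n = 9 elements.
Q1 index = floor(9 / 4) = floor(2.25) = 2
Counting from index 0 in the sorted data, the element at index 2 is 35.
Final answer: 35


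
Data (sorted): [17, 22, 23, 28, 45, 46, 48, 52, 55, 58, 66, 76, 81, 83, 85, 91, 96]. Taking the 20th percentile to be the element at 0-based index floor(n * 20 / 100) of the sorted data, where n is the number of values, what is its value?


The dataset has n = 17 elements.
Index = floor(17 * 20 / 100) = floor(340 / 100) = floor(3.4) = 3
Counting from index 0 in the sorted data, the element at index 3 is 28.
Final answer: 28


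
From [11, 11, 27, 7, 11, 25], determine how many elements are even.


Check each element:
  11 is odd
  11 is odd
  27 is odd
  7 is odd
  11 is odd
  25 is odd
Evens: []
Count of evens = 0
Final answer: 0


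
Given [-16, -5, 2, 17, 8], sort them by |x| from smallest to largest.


Compute absolute values:
  |-16| = 16
  |-5| = 5
  |2| = 2
  |17| = 17
  |8| = 8
Absolute values in increasing order: 2 < 5 < 8 < 16 < 17
Listing the original numbers in that order gives the answer.
Final answer: [2, -5, 8, -16, 17]


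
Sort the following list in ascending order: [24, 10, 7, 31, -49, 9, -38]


Original list: [24, 10, 7, 31, -49, 9, -38]
Repeatedly take the smallest remaining element:
  Remaining [24, 10, 7, 31, -49, 9, -38] -> smallest is -49
  Remaining [24, 10, 7, 31, 9, -38] -> smallest is -38
  Remaining [24, 10, 7, 31, 9] -> smallest is 7
  Remaining [24, 10, 31, 9] -> smallest is 9
  Remaining [24, 10, 31] -> smallest is 10
  Remaining [24, 31] -> smallest is 24
  Remaining [31] -> smallest is 31
Collecting the picks in order gives the sorted list.
Final answer: [-49, -38, 7, 9, 10, 24, 31]


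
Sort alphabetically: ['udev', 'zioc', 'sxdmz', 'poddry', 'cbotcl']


Compare strings character by character (the first differing letter decides):
  'cbotcl' < 'poddry' since 'c' < 'p' at position 1
  'poddry' < 'sxdmz' since 'p' < 's' at position 1
  'sxdmz' < 'udev' since 's' < 'u' at position 1
  'udev' < 'zioc' since 'u' < 'z' at position 1
Chaining these comparisons gives the alphabetical order.
Final answer: ['cbotcl', 'poddry', 'sxdmz', 'udev', 'zioc']


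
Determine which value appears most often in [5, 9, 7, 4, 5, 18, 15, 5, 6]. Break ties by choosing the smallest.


Count the frequency of each value:
  4 appears 1 time(s)
  5 appears 3 time(s)
  6 appears 1 time(s)
  7 appears 1 time(s)
  9 appears 1 time(s)
  15 appears 1 time(s)
  18 appears 1 time(s)
Maximum frequency is 3.
Only 5 reaches that frequency, so it is the mode.
Final answer: 5


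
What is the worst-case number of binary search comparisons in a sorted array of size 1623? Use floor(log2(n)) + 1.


Binary search halves the search space each step.
Maximum comparisons = floor(log2(1623)) + 1
log2(1623) = 10.6644
floor(log2(1623)) = 10, so 10 + 1 = 11
Final answer: 11


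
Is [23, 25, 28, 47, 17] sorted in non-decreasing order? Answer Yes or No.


Check consecutive pairs:
  23 <= 25? True
  25 <= 28? True
  28 <= 47? True
  47 <= 17? False
1 consecutive pair(s) are out of order, so the list is not sorted.
Final answer: No


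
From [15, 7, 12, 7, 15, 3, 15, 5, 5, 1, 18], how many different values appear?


List all unique values:
Distinct values: [1, 3, 5, 7, 12, 15, 18]
Count = 7
Final answer: 7


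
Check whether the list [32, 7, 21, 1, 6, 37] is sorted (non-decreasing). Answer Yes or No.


Check consecutive pairs:
  32 <= 7? False
  7 <= 21? True
  21 <= 1? False
  1 <= 6? True
  6 <= 37? True
2 consecutive pair(s) are out of order, so the list is not sorted.
Final answer: No


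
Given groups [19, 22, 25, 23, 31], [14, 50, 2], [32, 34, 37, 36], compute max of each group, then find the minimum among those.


Find max of each group:
  Group 1: [19, 22, 25, 23, 31] -> max = 31
  Group 2: [14, 50, 2] -> max = 50
  Group 3: [32, 34, 37, 36] -> max = 37
Maxes: [31, 50, 37]
Minimum of maxes = 31
Final answer: 31


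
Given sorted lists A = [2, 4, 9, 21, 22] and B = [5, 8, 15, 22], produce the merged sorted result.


List A: [2, 4, 9, 21, 22]
List B: [5, 8, 15, 22]
Repeatedly compare the front elements and take the smaller:
  2 vs 5 -> take 2
  4 vs 5 -> take 4
  9 vs 5 -> take 5
  9 vs 8 -> take 8
  9 vs 15 -> take 9
  21 vs 15 -> take 15
  21 vs 22 -> take 21
  22 vs 22 -> take 22
  A is exhausted; append the rest of B: [22]
Final answer: [2, 4, 5, 8, 9, 15, 21, 22, 22]


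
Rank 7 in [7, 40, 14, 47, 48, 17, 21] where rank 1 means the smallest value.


Sort ascending: [7, 14, 17, 21, 40, 47, 48]
Find 7 in the sorted list.
7 is at position 1 (1-indexed).
Final answer: 1


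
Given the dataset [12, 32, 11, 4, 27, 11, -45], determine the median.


First, sort the list: [-45, 4, 11, 11, 12, 27, 32]
The list has 7 elements (odd count).
The middle index is 3 (0-based), and the element there is 11.
Final answer: 11


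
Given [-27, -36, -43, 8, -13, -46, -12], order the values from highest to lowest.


Original list: [-27, -36, -43, 8, -13, -46, -12]
Repeatedly take the largest remaining element:
  Remaining [-27, -36, -43, 8, -13, -46, -12] -> largest is 8
  Remaining [-27, -36, -43, -13, -46, -12] -> largest is -12
  Remaining [-27, -36, -43, -13, -46] -> largest is -13
  Remaining [-27, -36, -43, -46] -> largest is -27
  Remaining [-36, -43, -46] -> largest is -36
  Remaining [-43, -46] -> largest is -43
  Remaining [-46] -> largest is -46
Collecting the picks in order gives the descending list.
Final answer: [8, -12, -13, -27, -36, -43, -46]


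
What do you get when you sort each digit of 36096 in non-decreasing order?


The number 36096 has digits: 3, 6, 0, 9, 6
Sorted: 0, 3, 6, 6, 9
Joining the sorted digits gives the result.
Final answer: 03669


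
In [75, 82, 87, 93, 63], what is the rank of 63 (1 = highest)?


Sort descending: [93, 87, 82, 75, 63]
Find 63 in the sorted list.
63 is at position 5.
Final answer: 5


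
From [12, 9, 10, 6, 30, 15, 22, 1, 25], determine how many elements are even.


Check each element:
  12 is even
  9 is odd
  10 is even
  6 is even
  30 is even
  15 is odd
  22 is even
  1 is odd
  25 is odd
Evens: [12, 10, 6, 30, 22]
Count of evens = 5
Final answer: 5


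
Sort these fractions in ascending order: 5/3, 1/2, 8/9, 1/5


Convert to decimal for comparison:
  5/3 = 1.6667
  1/2 = 0.5
  8/9 = 0.8889
  1/5 = 0.2
Decimals in increasing order: 0.2 < 0.5 < 0.8889 < 1.6667
Writing each back as its fraction gives the sorted order.
Final answer: 1/5, 1/2, 8/9, 5/3


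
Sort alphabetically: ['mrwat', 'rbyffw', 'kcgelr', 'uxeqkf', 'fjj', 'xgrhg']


Compare strings character by character (the first differing letter decides):
  'fjj' < 'kcgelr' since 'f' < 'k' at position 1
  'kcgelr' < 'mrwat' since 'k' < 'm' at position 1
  'mrwat' < 'rbyffw' since 'm' < 'r' at position 1
  'rbyffw' < 'uxeqkf' since 'r' < 'u' at position 1
  'uxeqkf' < 'xgrhg' since 'u' < 'x' at position 1
Chaining these comparisons gives the alphabetical order.
Final answer: ['fjj', 'kcgelr', 'mrwat', 'rbyffw', 'uxeqkf', 'xgrhg']


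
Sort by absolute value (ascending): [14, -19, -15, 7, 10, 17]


Compute absolute values:
  |14| = 14
  |-19| = 19
  |-15| = 15
  |7| = 7
  |10| = 10
  |17| = 17
Absolute values in increasing order: 7 < 10 < 14 < 15 < 17 < 19
Listing the original numbers in that order gives the answer.
Final answer: [7, 10, 14, -15, 17, -19]


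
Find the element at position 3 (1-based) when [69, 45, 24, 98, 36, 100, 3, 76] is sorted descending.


Sort descending: [100, 98, 76, 69, 45, 36, 24, 3]
The 3rd element (1-indexed) is at index 2.
Value = 76
Final answer: 76


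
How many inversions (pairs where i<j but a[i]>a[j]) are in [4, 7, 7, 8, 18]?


For each element, count the later elements that are smaller than it:
  4 (index 0): smaller elements after it = [] -> 0
  7 (index 1): smaller elements after it = [] -> 0
  7 (index 2): smaller elements after it = [] -> 0
  8 (index 3): smaller elements after it = [] -> 0
Total inversions = 0 + 0 + 0 + 0 = 0
Final answer: 0


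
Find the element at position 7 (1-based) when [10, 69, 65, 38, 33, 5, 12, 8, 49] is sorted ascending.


Sort ascending: [5, 8, 10, 12, 33, 38, 49, 65, 69]
The 7th element (1-indexed) is at index 6.
Value = 49
Final answer: 49


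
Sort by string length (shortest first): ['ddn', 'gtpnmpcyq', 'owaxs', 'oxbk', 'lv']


Compute lengths:
  'ddn' has length 3
  'gtpnmpcyq' has length 9
  'owaxs' has length 5
  'oxbk' has length 4
  'lv' has length 2
Lengths in increasing order: 2 < 3 < 4 < 5 < 9
Listing the words in that order gives the answer.
Final answer: ['lv', 'ddn', 'oxbk', 'owaxs', 'gtpnmpcyq']


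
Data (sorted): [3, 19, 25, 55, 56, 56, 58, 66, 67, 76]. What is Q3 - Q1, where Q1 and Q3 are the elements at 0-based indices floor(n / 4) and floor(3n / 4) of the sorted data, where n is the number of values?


The data has n = 10 elements.
Q1 index = floor(10 / 4) = floor(2.5) = 2; Q3 index = floor(3 * 10 / 4) = floor(7.5) = 7
Q1 = element at index 2 = 25
Q3 = element at index 7 = 66
IQR = 66 - 25 = 41
Final answer: 41


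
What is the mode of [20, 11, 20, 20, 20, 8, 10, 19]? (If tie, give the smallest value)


Count the frequency of each value:
  8 appears 1 time(s)
  10 appears 1 time(s)
  11 appears 1 time(s)
  19 appears 1 time(s)
  20 appears 4 time(s)
Maximum frequency is 4.
Only 20 reaches that frequency, so it is the mode.
Final answer: 20


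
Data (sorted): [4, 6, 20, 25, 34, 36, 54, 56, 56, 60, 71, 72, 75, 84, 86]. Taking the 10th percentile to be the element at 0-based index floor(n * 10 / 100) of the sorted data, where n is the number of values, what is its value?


The dataset has n = 15 elements.
Index = floor(15 * 10 / 100) = floor(150 / 100) = floor(1.5) = 1
Counting from index 0 in the sorted data, the element at index 1 is 6.
Final answer: 6


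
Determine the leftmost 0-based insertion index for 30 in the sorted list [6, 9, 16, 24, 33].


List is sorted: [6, 9, 16, 24, 33]
We need the leftmost position where 30 can be inserted, i.e. the first index whose element is >= 30 (or the end of the list if none is).
Binary search with low=0, high=5 (0-based indices):
  low=0, high=5, mid=2: a[2]=16 < 30, so low = 3
  low=3, high=5, mid=4: a[4]=33 >= 30, so high = 4
  low=3, high=4, mid=3: a[3]=24 < 30, so low = 4
Now low = high = 4, so the insertion index is 4.
Final answer: 4


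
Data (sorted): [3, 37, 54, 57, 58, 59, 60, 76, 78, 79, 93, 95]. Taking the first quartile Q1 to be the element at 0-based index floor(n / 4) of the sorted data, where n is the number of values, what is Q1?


The list has n = 12 elements.
Q1 index = floor(12 / 4) = floor(3) = 3
Counting from index 0 in the sorted data, the element at index 3 is 57.
Final answer: 57


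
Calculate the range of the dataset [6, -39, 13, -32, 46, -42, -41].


Maximum value: 46
Minimum value: -42
Range = 46 - (-42) = 88
Final answer: 88


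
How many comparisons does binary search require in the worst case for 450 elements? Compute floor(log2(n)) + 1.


Binary search halves the search space each step.
Maximum comparisons = floor(log2(450)) + 1
log2(450) = 8.8138
floor(log2(450)) = 8, so 8 + 1 = 9
Final answer: 9


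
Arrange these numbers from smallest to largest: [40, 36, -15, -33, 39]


Original list: [40, 36, -15, -33, 39]
Repeatedly take the smallest remaining element:
  Remaining [40, 36, -15, -33, 39] -> smallest is -33
  Remaining [40, 36, -15, 39] -> smallest is -15
  Remaining [40, 36, 39] -> smallest is 36
  Remaining [40, 39] -> smallest is 39
  Remaining [40] -> smallest is 40
Collecting the picks in order gives the sorted list.
Final answer: [-33, -15, 36, 39, 40]


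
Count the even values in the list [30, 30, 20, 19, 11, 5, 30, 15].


Check each element:
  30 is even
  30 is even
  20 is even
  19 is odd
  11 is odd
  5 is odd
  30 is even
  15 is odd
Evens: [30, 30, 20, 30]
Count of evens = 4
Final answer: 4


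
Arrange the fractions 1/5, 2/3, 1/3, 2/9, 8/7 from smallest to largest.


Convert to decimal for comparison:
  1/5 = 0.2
  2/3 = 0.6667
  1/3 = 0.3333
  2/9 = 0.2222
  8/7 = 1.1429
Decimals in increasing order: 0.2 < 0.2222 < 0.3333 < 0.6667 < 1.1429
Writing each back as its fraction gives the sorted order.
Final answer: 1/5, 2/9, 1/3, 2/3, 8/7


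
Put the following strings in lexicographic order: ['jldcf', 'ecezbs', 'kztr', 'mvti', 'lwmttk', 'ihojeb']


Compare strings character by character (the first differing letter decides):
  'ecezbs' < 'ihojeb' since 'e' < 'i' at position 1
  'ihojeb' < 'jldcf' since 'i' < 'j' at position 1
  'jldcf' < 'kztr' since 'j' < 'k' at position 1
  'kztr' < 'lwmttk' since 'k' < 'l' at position 1
  'lwmttk' < 'mvti' since 'l' < 'm' at position 1
Chaining these comparisons gives the alphabetical order.
Final answer: ['ecezbs', 'ihojeb', 'jldcf', 'kztr', 'lwmttk', 'mvti']


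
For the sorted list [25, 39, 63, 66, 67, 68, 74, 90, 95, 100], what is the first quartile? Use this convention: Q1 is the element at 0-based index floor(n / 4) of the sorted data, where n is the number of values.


The list has n = 10 elements.
Q1 index = floor(10 / 4) = floor(2.5) = 2
Counting from index 0 in the sorted data, the element at index 2 is 63.
Final answer: 63


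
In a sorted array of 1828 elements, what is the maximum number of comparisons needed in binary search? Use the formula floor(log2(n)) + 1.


Binary search halves the search space each step.
Maximum comparisons = floor(log2(1828)) + 1
log2(1828) = 10.8361
floor(log2(1828)) = 10, so 10 + 1 = 11
Final answer: 11


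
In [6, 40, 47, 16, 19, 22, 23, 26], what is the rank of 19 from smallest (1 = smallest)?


Sort ascending: [6, 16, 19, 22, 23, 26, 40, 47]
Find 19 in the sorted list.
19 is at position 3 (1-indexed).
Final answer: 3


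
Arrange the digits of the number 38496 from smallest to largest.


The number 38496 has digits: 3, 8, 4, 9, 6
Sorted: 3, 4, 6, 8, 9
Joining the sorted digits gives the result.
Final answer: 34689


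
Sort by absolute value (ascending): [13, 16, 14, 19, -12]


Compute absolute values:
  |13| = 13
  |16| = 16
  |14| = 14
  |19| = 19
  |-12| = 12
Absolute values in increasing order: 12 < 13 < 14 < 16 < 19
Listing the original numbers in that order gives the answer.
Final answer: [-12, 13, 14, 16, 19]


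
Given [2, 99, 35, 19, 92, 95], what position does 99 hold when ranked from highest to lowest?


Sort descending: [99, 95, 92, 35, 19, 2]
Find 99 in the sorted list.
99 is at position 1.
Final answer: 1


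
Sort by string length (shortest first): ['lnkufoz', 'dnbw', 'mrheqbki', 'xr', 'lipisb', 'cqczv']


Compute lengths:
  'lnkufoz' has length 7
  'dnbw' has length 4
  'mrheqbki' has length 8
  'xr' has length 2
  'lipisb' has length 6
  'cqczv' has length 5
Lengths in increasing order: 2 < 4 < 5 < 6 < 7 < 8
Listing the words in that order gives the answer.
Final answer: ['xr', 'dnbw', 'cqczv', 'lipisb', 'lnkufoz', 'mrheqbki']


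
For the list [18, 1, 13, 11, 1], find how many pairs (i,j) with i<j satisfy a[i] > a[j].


For each element, count the later elements that are smaller than it:
  18 (index 0): smaller elements after it = [1, 13, 11, 1] -> 4
  1 (index 1): smaller elements after it = [] -> 0
  13 (index 2): smaller elements after it = [11, 1] -> 2
  11 (index 3): smaller elements after it = [1] -> 1
Total inversions = 4 + 0 + 2 + 1 = 7
Final answer: 7


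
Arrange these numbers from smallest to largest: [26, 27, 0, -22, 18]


Original list: [26, 27, 0, -22, 18]
Repeatedly take the smallest remaining element:
  Remaining [26, 27, 0, -22, 18] -> smallest is -22
  Remaining [26, 27, 0, 18] -> smallest is 0
  Remaining [26, 27, 18] -> smallest is 18
  Remaining [26, 27] -> smallest is 26
  Remaining [27] -> smallest is 27
Collecting the picks in order gives the sorted list.
Final answer: [-22, 0, 18, 26, 27]


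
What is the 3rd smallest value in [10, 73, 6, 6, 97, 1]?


Sort ascending: [1, 6, 6, 10, 73, 97]
The 3rd element (1-indexed) is at index 2.
Value = 6
Final answer: 6


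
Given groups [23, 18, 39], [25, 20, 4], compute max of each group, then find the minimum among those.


Find max of each group:
  Group 1: [23, 18, 39] -> max = 39
  Group 2: [25, 20, 4] -> max = 25
Maxes: [39, 25]
Minimum of maxes = 25
Final answer: 25


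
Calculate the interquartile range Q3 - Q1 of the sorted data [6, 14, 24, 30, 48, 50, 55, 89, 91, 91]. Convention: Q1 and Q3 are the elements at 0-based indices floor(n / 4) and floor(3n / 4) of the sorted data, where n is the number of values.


The data has n = 10 elements.
Q1 index = floor(10 / 4) = floor(2.5) = 2; Q3 index = floor(3 * 10 / 4) = floor(7.5) = 7
Q1 = element at index 2 = 24
Q3 = element at index 7 = 89
IQR = 89 - 24 = 65
Final answer: 65


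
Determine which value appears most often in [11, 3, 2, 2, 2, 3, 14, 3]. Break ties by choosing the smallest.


Count the frequency of each value:
  2 appears 3 time(s)
  3 appears 3 time(s)
  11 appears 1 time(s)
  14 appears 1 time(s)
Maximum frequency is 3.
Values reaching that frequency: [2, 3]; the smallest is 2.
Final answer: 2


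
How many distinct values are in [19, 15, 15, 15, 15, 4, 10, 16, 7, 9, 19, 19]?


List all unique values:
Distinct values: [4, 7, 9, 10, 15, 16, 19]
Count = 7
Final answer: 7


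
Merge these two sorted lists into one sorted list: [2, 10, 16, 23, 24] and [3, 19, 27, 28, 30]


List A: [2, 10, 16, 23, 24]
List B: [3, 19, 27, 28, 30]
Repeatedly compare the front elements and take the smaller:
  2 vs 3 -> take 2
  10 vs 3 -> take 3
  10 vs 19 -> take 10
  16 vs 19 -> take 16
  23 vs 19 -> take 19
  23 vs 27 -> take 23
  24 vs 27 -> take 24
  A is exhausted; append the rest of B: [27, 28, 30]
Final answer: [2, 3, 10, 16, 19, 23, 24, 27, 28, 30]


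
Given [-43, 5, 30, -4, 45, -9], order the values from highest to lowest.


Original list: [-43, 5, 30, -4, 45, -9]
Repeatedly take the largest remaining element:
  Remaining [-43, 5, 30, -4, 45, -9] -> largest is 45
  Remaining [-43, 5, 30, -4, -9] -> largest is 30
  Remaining [-43, 5, -4, -9] -> largest is 5
  Remaining [-43, -4, -9] -> largest is -4
  Remaining [-43, -9] -> largest is -9
  Remaining [-43] -> largest is -43
Collecting the picks in order gives the descending list.
Final answer: [45, 30, 5, -4, -9, -43]


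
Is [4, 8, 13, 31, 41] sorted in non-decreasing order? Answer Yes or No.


Check consecutive pairs:
  4 <= 8? True
  8 <= 13? True
  13 <= 31? True
  31 <= 41? True
Every consecutive pair is in order, so the list is non-decreasing.
Final answer: Yes


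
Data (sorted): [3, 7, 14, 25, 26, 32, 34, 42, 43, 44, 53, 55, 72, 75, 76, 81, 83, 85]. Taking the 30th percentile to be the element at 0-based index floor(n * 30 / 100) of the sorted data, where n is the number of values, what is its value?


The dataset has n = 18 elements.
Index = floor(18 * 30 / 100) = floor(540 / 100) = floor(5.4) = 5
Counting from index 0 in the sorted data, the element at index 5 is 32.
Final answer: 32


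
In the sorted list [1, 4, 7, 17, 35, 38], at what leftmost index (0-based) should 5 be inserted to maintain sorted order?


List is sorted: [1, 4, 7, 17, 35, 38]
We need the leftmost position where 5 can be inserted, i.e. the first index whose element is >= 5 (or the end of the list if none is).
Binary search with low=0, high=6 (0-based indices):
  low=0, high=6, mid=3: a[3]=17 >= 5, so high = 3
  low=0, high=3, mid=1: a[1]=4 < 5, so low = 2
  low=2, high=3, mid=2: a[2]=7 >= 5, so high = 2
Now low = high = 2, so the insertion index is 2.
Final answer: 2


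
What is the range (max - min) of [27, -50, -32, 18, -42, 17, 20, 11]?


Maximum value: 27
Minimum value: -50
Range = 27 - (-50) = 77
Final answer: 77


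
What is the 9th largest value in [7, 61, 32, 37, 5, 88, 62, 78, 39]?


Sort descending: [88, 78, 62, 61, 39, 37, 32, 7, 5]
The 9th element (1-indexed) is at index 8.
Value = 5
Final answer: 5


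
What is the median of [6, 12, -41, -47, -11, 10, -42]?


First, sort the list: [-47, -42, -41, -11, 6, 10, 12]
The list has 7 elements (odd count).
The middle index is 3 (0-based), and the element there is -11.
Final answer: -11


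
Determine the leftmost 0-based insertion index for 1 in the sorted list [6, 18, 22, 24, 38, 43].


List is sorted: [6, 18, 22, 24, 38, 43]
We need the leftmost position where 1 can be inserted, i.e. the first index whose element is >= 1 (or the end of the list if none is).
Binary search with low=0, high=6 (0-based indices):
  low=0, high=6, mid=3: a[3]=24 >= 1, so high = 3
  low=0, high=3, mid=1: a[1]=18 >= 1, so high = 1
  low=0, high=1, mid=0: a[0]=6 >= 1, so high = 0
Now low = high = 0, so the insertion index is 0.
Final answer: 0


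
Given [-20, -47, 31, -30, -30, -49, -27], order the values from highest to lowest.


Original list: [-20, -47, 31, -30, -30, -49, -27]
Repeatedly take the largest remaining element:
  Remaining [-20, -47, 31, -30, -30, -49, -27] -> largest is 31
  Remaining [-20, -47, -30, -30, -49, -27] -> largest is -20
  Remaining [-47, -30, -30, -49, -27] -> largest is -27
  Remaining [-47, -30, -30, -49] -> largest is -30
  Remaining [-47, -30, -49] -> largest is -30
  Remaining [-47, -49] -> largest is -47
  Remaining [-49] -> largest is -49
Collecting the picks in order gives the descending list.
Final answer: [31, -20, -27, -30, -30, -47, -49]


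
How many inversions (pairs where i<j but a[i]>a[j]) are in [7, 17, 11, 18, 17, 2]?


For each element, count the later elements that are smaller than it:
  7 (index 0): smaller elements after it = [2] -> 1
  17 (index 1): smaller elements after it = [11, 2] -> 2
  11 (index 2): smaller elements after it = [2] -> 1
  18 (index 3): smaller elements after it = [17, 2] -> 2
  17 (index 4): smaller elements after it = [2] -> 1
Total inversions = 1 + 2 + 1 + 2 + 1 = 7
Final answer: 7


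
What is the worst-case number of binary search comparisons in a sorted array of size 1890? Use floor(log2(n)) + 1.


Binary search halves the search space each step.
Maximum comparisons = floor(log2(1890)) + 1
log2(1890) = 10.8842
floor(log2(1890)) = 10, so 10 + 1 = 11
Final answer: 11


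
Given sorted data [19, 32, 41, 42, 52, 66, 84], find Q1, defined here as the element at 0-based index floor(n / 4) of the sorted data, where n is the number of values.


The list has n = 7 elements.
Q1 index = floor(7 / 4) = floor(1.75) = 1
Counting from index 0 in the sorted data, the element at index 1 is 32.
Final answer: 32


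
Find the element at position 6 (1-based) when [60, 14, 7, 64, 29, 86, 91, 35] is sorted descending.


Sort descending: [91, 86, 64, 60, 35, 29, 14, 7]
The 6th element (1-indexed) is at index 5.
Value = 29
Final answer: 29


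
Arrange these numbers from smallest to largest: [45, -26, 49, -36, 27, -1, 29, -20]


Original list: [45, -26, 49, -36, 27, -1, 29, -20]
Repeatedly take the smallest remaining element:
  Remaining [45, -26, 49, -36, 27, -1, 29, -20] -> smallest is -36
  Remaining [45, -26, 49, 27, -1, 29, -20] -> smallest is -26
  Remaining [45, 49, 27, -1, 29, -20] -> smallest is -20
  Remaining [45, 49, 27, -1, 29] -> smallest is -1
  Remaining [45, 49, 27, 29] -> smallest is 27
  Remaining [45, 49, 29] -> smallest is 29
  Remaining [45, 49] -> smallest is 45
  Remaining [49] -> smallest is 49
Collecting the picks in order gives the sorted list.
Final answer: [-36, -26, -20, -1, 27, 29, 45, 49]


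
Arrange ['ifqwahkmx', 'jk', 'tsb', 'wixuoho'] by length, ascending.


Compute lengths:
  'ifqwahkmx' has length 9
  'jk' has length 2
  'tsb' has length 3
  'wixuoho' has length 7
Lengths in increasing order: 2 < 3 < 7 < 9
Listing the words in that order gives the answer.
Final answer: ['jk', 'tsb', 'wixuoho', 'ifqwahkmx']


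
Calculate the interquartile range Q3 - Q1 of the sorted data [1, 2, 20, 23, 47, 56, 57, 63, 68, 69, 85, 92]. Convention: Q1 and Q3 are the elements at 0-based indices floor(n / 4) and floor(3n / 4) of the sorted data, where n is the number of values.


The data has n = 12 elements.
Q1 index = floor(12 / 4) = floor(3) = 3; Q3 index = floor(3 * 12 / 4) = floor(9) = 9
Q1 = element at index 3 = 23
Q3 = element at index 9 = 69
IQR = 69 - 23 = 46
Final answer: 46


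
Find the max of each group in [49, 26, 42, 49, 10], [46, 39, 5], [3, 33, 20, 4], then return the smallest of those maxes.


Find max of each group:
  Group 1: [49, 26, 42, 49, 10] -> max = 49
  Group 2: [46, 39, 5] -> max = 46
  Group 3: [3, 33, 20, 4] -> max = 33
Maxes: [49, 46, 33]
Minimum of maxes = 33
Final answer: 33


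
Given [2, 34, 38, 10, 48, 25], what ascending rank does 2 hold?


Sort ascending: [2, 10, 25, 34, 38, 48]
Find 2 in the sorted list.
2 is at position 1 (1-indexed).
Final answer: 1


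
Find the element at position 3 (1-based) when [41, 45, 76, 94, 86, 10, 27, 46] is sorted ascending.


Sort ascending: [10, 27, 41, 45, 46, 76, 86, 94]
The 3rd element (1-indexed) is at index 2.
Value = 41
Final answer: 41


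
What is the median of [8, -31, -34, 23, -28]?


First, sort the list: [-34, -31, -28, 8, 23]
The list has 5 elements (odd count).
The middle index is 2 (0-based), and the element there is -28.
Final answer: -28


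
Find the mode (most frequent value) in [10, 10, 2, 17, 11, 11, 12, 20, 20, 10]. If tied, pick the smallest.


Count the frequency of each value:
  2 appears 1 time(s)
  10 appears 3 time(s)
  11 appears 2 time(s)
  12 appears 1 time(s)
  17 appears 1 time(s)
  20 appears 2 time(s)
Maximum frequency is 3.
Only 10 reaches that frequency, so it is the mode.
Final answer: 10


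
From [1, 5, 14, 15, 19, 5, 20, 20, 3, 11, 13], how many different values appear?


List all unique values:
Distinct values: [1, 3, 5, 11, 13, 14, 15, 19, 20]
Count = 9
Final answer: 9


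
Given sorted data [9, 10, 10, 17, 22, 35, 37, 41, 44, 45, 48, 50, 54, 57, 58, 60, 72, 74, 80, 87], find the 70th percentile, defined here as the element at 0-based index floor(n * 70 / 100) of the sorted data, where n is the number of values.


The dataset has n = 20 elements.
Index = floor(20 * 70 / 100) = floor(1400 / 100) = floor(14) = 14
Counting from index 0 in the sorted data, the element at index 14 is 58.
Final answer: 58


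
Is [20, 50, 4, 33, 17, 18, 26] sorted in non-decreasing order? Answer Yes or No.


Check consecutive pairs:
  20 <= 50? True
  50 <= 4? False
  4 <= 33? True
  33 <= 17? False
  17 <= 18? True
  18 <= 26? True
2 consecutive pair(s) are out of order, so the list is not sorted.
Final answer: No


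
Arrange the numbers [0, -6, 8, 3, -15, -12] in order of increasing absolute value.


Compute absolute values:
  |0| = 0
  |-6| = 6
  |8| = 8
  |3| = 3
  |-15| = 15
  |-12| = 12
Absolute values in increasing order: 0 < 3 < 6 < 8 < 12 < 15
Listing the original numbers in that order gives the answer.
Final answer: [0, 3, -6, 8, -12, -15]


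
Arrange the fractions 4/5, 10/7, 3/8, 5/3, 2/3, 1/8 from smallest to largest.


Convert to decimal for comparison:
  4/5 = 0.8
  10/7 = 1.4286
  3/8 = 0.375
  5/3 = 1.6667
  2/3 = 0.6667
  1/8 = 0.125
Decimals in increasing order: 0.125 < 0.375 < 0.6667 < 0.8 < 1.4286 < 1.6667
Writing each back as its fraction gives the sorted order.
Final answer: 1/8, 3/8, 2/3, 4/5, 10/7, 5/3


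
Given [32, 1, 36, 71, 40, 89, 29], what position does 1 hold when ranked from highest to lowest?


Sort descending: [89, 71, 40, 36, 32, 29, 1]
Find 1 in the sorted list.
1 is at position 7.
Final answer: 7


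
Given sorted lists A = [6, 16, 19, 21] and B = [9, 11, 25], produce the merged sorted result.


List A: [6, 16, 19, 21]
List B: [9, 11, 25]
Repeatedly compare the front elements and take the smaller:
  6 vs 9 -> take 6
  16 vs 9 -> take 9
  16 vs 11 -> take 11
  16 vs 25 -> take 16
  19 vs 25 -> take 19
  21 vs 25 -> take 21
  A is exhausted; append the rest of B: [25]
Final answer: [6, 9, 11, 16, 19, 21, 25]


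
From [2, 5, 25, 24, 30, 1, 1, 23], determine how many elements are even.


Check each element:
  2 is even
  5 is odd
  25 is odd
  24 is even
  30 is even
  1 is odd
  1 is odd
  23 is odd
Evens: [2, 24, 30]
Count of evens = 3
Final answer: 3


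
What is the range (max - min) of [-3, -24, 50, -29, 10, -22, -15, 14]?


Maximum value: 50
Minimum value: -29
Range = 50 - (-29) = 79
Final answer: 79


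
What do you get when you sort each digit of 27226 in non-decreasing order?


The number 27226 has digits: 2, 7, 2, 2, 6
Sorted: 2, 2, 2, 6, 7
Joining the sorted digits gives the result.
Final answer: 22267


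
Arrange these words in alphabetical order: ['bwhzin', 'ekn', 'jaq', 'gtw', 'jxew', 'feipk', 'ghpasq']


Compare strings character by character (the first differing letter decides):
  'bwhzin' < 'ekn' since 'b' < 'e' at position 1
  'ekn' < 'feipk' since 'e' < 'f' at position 1
  'feipk' < 'ghpasq' since 'f' < 'g' at position 1
  'ghpasq' < 'gtw' since 'h' < 't' at position 2
  'gtw' < 'jaq' since 'g' < 'j' at position 1
  'jaq' < 'jxew' since 'a' < 'x' at position 2
Chaining these comparisons gives the alphabetical order.
Final answer: ['bwhzin', 'ekn', 'feipk', 'ghpasq', 'gtw', 'jaq', 'jxew']


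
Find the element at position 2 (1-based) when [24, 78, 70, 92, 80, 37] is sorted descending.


Sort descending: [92, 80, 78, 70, 37, 24]
The 2nd element (1-indexed) is at index 1.
Value = 80
Final answer: 80


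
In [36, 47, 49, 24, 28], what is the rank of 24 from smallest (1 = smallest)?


Sort ascending: [24, 28, 36, 47, 49]
Find 24 in the sorted list.
24 is at position 1 (1-indexed).
Final answer: 1
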